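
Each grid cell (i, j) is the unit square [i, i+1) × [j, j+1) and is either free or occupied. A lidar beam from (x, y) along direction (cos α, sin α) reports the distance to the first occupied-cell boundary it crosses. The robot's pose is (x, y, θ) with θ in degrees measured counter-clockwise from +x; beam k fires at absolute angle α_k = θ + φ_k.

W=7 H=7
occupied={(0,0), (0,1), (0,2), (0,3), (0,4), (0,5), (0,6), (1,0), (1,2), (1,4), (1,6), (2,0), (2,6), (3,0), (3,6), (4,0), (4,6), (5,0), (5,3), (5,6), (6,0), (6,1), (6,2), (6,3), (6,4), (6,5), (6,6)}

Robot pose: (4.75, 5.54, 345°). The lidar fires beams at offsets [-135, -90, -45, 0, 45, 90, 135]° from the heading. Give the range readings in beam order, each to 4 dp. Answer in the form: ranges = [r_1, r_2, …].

ranges = [4.3301, 4.7002, 1.7782, 1.2941, 0.9200, 0.4762, 0.5312]

beam 1: φ=-135°, α=210°
  d=(-0.8660,-0.5000)  start (4,5)  tX=0.8660 tY=1.0800  stride 1/|dx|=1.1547 1/|dy|=2.0000
    cross x-line → (3,5), t=0.8660
    cross y-line → (3,4), t=1.0800
    cross x-line → (2,4), t=2.0207
    cross y-line → (2,3), t=3.0800
    cross x-line → (1,3), t=3.1754
    cross x-line → (0,3), t=4.3301 (wall)
  → r_1 = 4.3301
beam 2: φ=-90°, α=255°
  d=(-0.2588,-0.9659)  start (4,5)  tX=2.8978 tY=0.5590  stride 1/|dx|=3.8637 1/|dy|=1.0353
    cross y-line → (4,4), t=0.5590
    cross y-line → (4,3), t=1.5943
    cross y-line → (4,2), t=2.6296
    cross x-line → (3,2), t=2.8978
    cross y-line → (3,1), t=3.6649
    cross y-line → (3,0), t=4.7002 (wall)
  → r_2 = 4.7002
beam 3: φ=-45°, α=300°
  d=(0.5000,-0.8660)  start (4,5)  tX=0.5000 tY=0.6235  stride 1/|dx|=2.0000 1/|dy|=1.1547
    cross x-line → (5,5), t=0.5000
    cross y-line → (5,4), t=0.6235
    cross y-line → (5,3), t=1.7782 (wall)
  → r_3 = 1.7782
beam 4: φ=0°, α=345°
  d=(0.9659,-0.2588)  start (4,5)  tX=0.2588 tY=2.0864  stride 1/|dx|=1.0353 1/|dy|=3.8637
    cross x-line → (5,5), t=0.2588
    cross x-line → (6,5), t=1.2941 (wall)
  → r_4 = 1.2941
beam 5: φ=45°, α=30°
  d=(0.8660,0.5000)  start (4,5)  tX=0.2887 tY=0.9200  stride 1/|dx|=1.1547 1/|dy|=2.0000
    cross x-line → (5,5), t=0.2887
    cross y-line → (5,6), t=0.9200 (wall)
  → r_5 = 0.9200
beam 6: φ=90°, α=75°
  d=(0.2588,0.9659)  start (4,5)  tX=0.9659 tY=0.4762  stride 1/|dx|=3.8637 1/|dy|=1.0353
    cross y-line → (4,6), t=0.4762 (wall)
  → r_6 = 0.4762
beam 7: φ=135°, α=120°
  d=(-0.5000,0.8660)  start (4,5)  tX=1.5000 tY=0.5312  stride 1/|dx|=2.0000 1/|dy|=1.1547
    cross y-line → (4,6), t=0.5312 (wall)
  → r_7 = 0.5312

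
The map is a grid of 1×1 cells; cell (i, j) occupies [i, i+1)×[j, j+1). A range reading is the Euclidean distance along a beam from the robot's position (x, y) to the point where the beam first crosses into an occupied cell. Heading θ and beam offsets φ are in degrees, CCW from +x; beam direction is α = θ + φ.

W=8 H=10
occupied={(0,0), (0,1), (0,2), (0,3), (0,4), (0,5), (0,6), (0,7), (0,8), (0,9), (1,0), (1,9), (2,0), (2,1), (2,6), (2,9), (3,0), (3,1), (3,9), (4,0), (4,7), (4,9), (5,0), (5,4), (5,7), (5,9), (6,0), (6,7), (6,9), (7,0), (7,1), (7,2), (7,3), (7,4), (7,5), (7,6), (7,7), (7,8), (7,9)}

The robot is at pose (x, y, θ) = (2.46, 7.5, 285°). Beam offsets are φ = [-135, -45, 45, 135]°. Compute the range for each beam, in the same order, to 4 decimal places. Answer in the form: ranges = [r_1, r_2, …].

beam 1: φ=-135°, α=150°
  dir = (cos 150°, sin 150°) = (-0.8660, 0.5000); from cell (2,7)
  next x-line at t=0.5312, next y-line at t=1.0000; Δt_x=1.1547, Δt_y=2.0000
    x: enter (1,7) at t=0.5312
    y: enter (1,8) at t=1.0000
    x: enter (0,8) at t=1.6859 ← occupied
  → r_1 = 1.6859
beam 2: φ=-45°, α=240°
  dir = (cos 240°, sin 240°) = (-0.5000, -0.8660); from cell (2,7)
  next x-line at t=0.9200, next y-line at t=0.5774; Δt_x=2.0000, Δt_y=1.1547
    y: enter (2,6) at t=0.5774 ← occupied
  → r_2 = 0.5774
beam 3: φ=45°, α=330°
  dir = (cos 330°, sin 330°) = (0.8660, -0.5000); from cell (2,7)
  next x-line at t=0.6235, next y-line at t=1.0000; Δt_x=1.1547, Δt_y=2.0000
    x: enter (3,7) at t=0.6235
    y: enter (3,6) at t=1.0000
    x: enter (4,6) at t=1.7782
    x: enter (5,6) at t=2.9329
    y: enter (5,5) at t=3.0000
    x: enter (6,5) at t=4.0876
    y: enter (6,4) at t=5.0000
    x: enter (7,4) at t=5.2423 ← occupied
  → r_3 = 5.2423
beam 4: φ=135°, α=60°
  dir = (cos 60°, sin 60°) = (0.5000, 0.8660); from cell (2,7)
  next x-line at t=1.0800, next y-line at t=0.5774; Δt_x=2.0000, Δt_y=1.1547
    y: enter (2,8) at t=0.5774
    x: enter (3,8) at t=1.0800
    y: enter (3,9) at t=1.7321 ← occupied
  → r_4 = 1.7321

ranges = [1.6859, 0.5774, 5.2423, 1.7321]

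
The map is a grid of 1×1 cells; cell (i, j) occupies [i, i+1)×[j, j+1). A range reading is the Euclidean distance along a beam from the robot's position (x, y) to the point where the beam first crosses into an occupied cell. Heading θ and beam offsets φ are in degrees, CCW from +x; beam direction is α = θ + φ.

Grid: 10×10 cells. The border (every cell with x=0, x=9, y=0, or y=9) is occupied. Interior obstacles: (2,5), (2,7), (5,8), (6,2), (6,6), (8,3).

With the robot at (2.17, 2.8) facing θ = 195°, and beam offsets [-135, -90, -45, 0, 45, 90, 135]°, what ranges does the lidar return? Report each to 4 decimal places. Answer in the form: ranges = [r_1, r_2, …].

beam 1: φ=-135°, α=60°
  cosα=0.5000 sinα=0.8660 | (2,2) | tMaxX 1.6600 tMaxY 0.2309 | tΔX 2.0000 tΔY 1.1547
    t=0.2309 [y] (2,3)
    t=1.3856 [y] (2,4)
    t=1.6600 [x] (3,4)
    t=2.5403 [y] (3,5)
    t=3.6600 [x] (4,5)
    t=3.6950 [y] (4,6)
    t=4.8497 [y] (4,7)
    t=5.6600 [x] (5,7)
    t=6.0044 [y] (5,8) — stop
  → r_1 = 6.0044
beam 2: φ=-90°, α=105°
  cosα=-0.2588 sinα=0.9659 | (2,2) | tMaxX 0.6568 tMaxY 0.2071 | tΔX 3.8637 tΔY 1.0353
    t=0.2071 [y] (2,3)
    t=0.6568 [x] (1,3)
    t=1.2423 [y] (1,4)
    t=2.2776 [y] (1,5)
    t=3.3129 [y] (1,6)
    t=4.3482 [y] (1,7)
    t=4.5205 [x] (0,7) — stop
  → r_2 = 4.5205
beam 3: φ=-45°, α=150°
  cosα=-0.8660 sinα=0.5000 | (2,2) | tMaxX 0.1963 tMaxY 0.4000 | tΔX 1.1547 tΔY 2.0000
    t=0.1963 [x] (1,2)
    t=0.4000 [y] (1,3)
    t=1.3510 [x] (0,3) — stop
  → r_3 = 1.3510
beam 4: φ=0°, α=195°
  cosα=-0.9659 sinα=-0.2588 | (2,2) | tMaxX 0.1760 tMaxY 3.0910 | tΔX 1.0353 tΔY 3.8637
    t=0.1760 [x] (1,2)
    t=1.2113 [x] (0,2) — stop
  → r_4 = 1.2113
beam 5: φ=45°, α=240°
  cosα=-0.5000 sinα=-0.8660 | (2,2) | tMaxX 0.3400 tMaxY 0.9238 | tΔX 2.0000 tΔY 1.1547
    t=0.3400 [x] (1,2)
    t=0.9238 [y] (1,1)
    t=2.0785 [y] (1,0) — stop
  → r_5 = 2.0785
beam 6: φ=90°, α=285°
  cosα=0.2588 sinα=-0.9659 | (2,2) | tMaxX 3.2069 tMaxY 0.8282 | tΔX 3.8637 tΔY 1.0353
    t=0.8282 [y] (2,1)
    t=1.8635 [y] (2,0) — stop
  → r_6 = 1.8635
beam 7: φ=135°, α=330°
  cosα=0.8660 sinα=-0.5000 | (2,2) | tMaxX 0.9584 tMaxY 1.6000 | tΔX 1.1547 tΔY 2.0000
    t=0.9584 [x] (3,2)
    t=1.6000 [y] (3,1)
    t=2.1131 [x] (4,1)
    t=3.2678 [x] (5,1)
    t=3.6000 [y] (5,0) — stop
  → r_7 = 3.6000

ranges = [6.0044, 4.5205, 1.3510, 1.2113, 2.0785, 1.8635, 3.6000]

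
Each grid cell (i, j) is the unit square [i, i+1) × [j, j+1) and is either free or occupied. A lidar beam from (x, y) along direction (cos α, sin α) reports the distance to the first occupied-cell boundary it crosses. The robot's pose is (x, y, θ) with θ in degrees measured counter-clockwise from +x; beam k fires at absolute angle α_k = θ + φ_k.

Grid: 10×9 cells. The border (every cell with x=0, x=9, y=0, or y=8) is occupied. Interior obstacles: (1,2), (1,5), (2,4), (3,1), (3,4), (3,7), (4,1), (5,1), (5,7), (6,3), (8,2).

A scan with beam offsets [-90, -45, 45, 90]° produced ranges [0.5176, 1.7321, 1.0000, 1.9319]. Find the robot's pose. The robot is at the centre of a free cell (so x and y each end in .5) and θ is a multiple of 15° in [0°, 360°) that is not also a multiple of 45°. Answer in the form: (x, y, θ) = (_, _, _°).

Enumerate (i+0.5, j+0.5, θ) over the 45 free cells and 16 admissible headings. For each, cast all 4 beams and compare to the given ranges.
  (8.5, 7.5, 120°): beam 1 = 0.5774 ≠ 0.5176 ✗
  (7.5, 6.5, 300°): beam 1 = 4.0415 ≠ 0.5176 ✗
  (4.5, 5.5, 345°): beam 1 = 3.6235 ≠ 0.5176 ✗
  …
  (2.5, 3.5, 195°): r_1=0.5176, r_2=1.7321, r_3=1.0000, r_4=1.9319 — all match ✓
Unique over the lattice → pose = (2.5, 3.5, 195°).

(x, y, θ) = (2.5, 3.5, 195°)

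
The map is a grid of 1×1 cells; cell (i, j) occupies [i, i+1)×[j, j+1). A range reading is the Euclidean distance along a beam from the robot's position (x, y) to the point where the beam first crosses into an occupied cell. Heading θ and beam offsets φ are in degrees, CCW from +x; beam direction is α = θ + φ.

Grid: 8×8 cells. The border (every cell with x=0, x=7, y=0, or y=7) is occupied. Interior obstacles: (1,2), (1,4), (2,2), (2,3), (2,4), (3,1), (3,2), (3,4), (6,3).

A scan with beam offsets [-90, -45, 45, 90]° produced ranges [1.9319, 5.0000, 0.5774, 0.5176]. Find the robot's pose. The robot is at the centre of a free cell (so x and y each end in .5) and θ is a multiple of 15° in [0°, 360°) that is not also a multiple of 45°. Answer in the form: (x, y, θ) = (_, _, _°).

The pose lattice has 27·16 = 432 candidates. Test each by forward raycasting.
  (5.5, 6.5, 105°): beam 1 = 1.5529 ≠ 1.9319 ✗
  (3.5, 3.5, 285°): beam 1 = 0.5176 ≠ 1.9319 ✗
  (1.5, 3.5, 30°): beam 1 = 0.5774 ≠ 1.9319 ✗
  …
  (4.5, 2.5, 105°): r_1=1.9319, r_2=5.0000, r_3=0.5774, r_4=0.5176 — all match ✓
Unique over the lattice → pose = (4.5, 2.5, 105°).

(x, y, θ) = (4.5, 2.5, 105°)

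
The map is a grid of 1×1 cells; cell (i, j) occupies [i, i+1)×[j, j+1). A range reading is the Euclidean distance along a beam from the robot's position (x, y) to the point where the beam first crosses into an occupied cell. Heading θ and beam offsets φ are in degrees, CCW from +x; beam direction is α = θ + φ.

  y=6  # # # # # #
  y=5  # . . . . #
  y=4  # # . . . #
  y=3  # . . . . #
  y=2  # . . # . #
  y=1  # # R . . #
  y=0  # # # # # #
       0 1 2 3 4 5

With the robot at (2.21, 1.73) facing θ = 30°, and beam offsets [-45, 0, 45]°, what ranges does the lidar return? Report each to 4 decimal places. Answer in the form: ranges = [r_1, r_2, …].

ranges = [2.8205, 0.9122, 4.4206]

beam 1: φ=-45°, α=345°
  d=(0.9659,-0.2588)  start (2,1)  tX=0.8179 tY=2.8205  stride 1/|dx|=1.0353 1/|dy|=3.8637
    cross x-line → (3,1), t=0.8179
    cross x-line → (4,1), t=1.8531
    cross y-line → (4,0), t=2.8205 (wall)
  → r_1 = 2.8205
beam 2: φ=0°, α=30°
  d=(0.8660,0.5000)  start (2,1)  tX=0.9122 tY=0.5400  stride 1/|dx|=1.1547 1/|dy|=2.0000
    cross y-line → (2,2), t=0.5400
    cross x-line → (3,2), t=0.9122 (wall)
  → r_2 = 0.9122
beam 3: φ=45°, α=75°
  d=(0.2588,0.9659)  start (2,1)  tX=3.0523 tY=0.2795  stride 1/|dx|=3.8637 1/|dy|=1.0353
    cross y-line → (2,2), t=0.2795
    cross y-line → (2,3), t=1.3148
    cross y-line → (2,4), t=2.3501
    cross x-line → (3,4), t=3.0523
    cross y-line → (3,5), t=3.3854
    cross y-line → (3,6), t=4.4206 (wall)
  → r_3 = 4.4206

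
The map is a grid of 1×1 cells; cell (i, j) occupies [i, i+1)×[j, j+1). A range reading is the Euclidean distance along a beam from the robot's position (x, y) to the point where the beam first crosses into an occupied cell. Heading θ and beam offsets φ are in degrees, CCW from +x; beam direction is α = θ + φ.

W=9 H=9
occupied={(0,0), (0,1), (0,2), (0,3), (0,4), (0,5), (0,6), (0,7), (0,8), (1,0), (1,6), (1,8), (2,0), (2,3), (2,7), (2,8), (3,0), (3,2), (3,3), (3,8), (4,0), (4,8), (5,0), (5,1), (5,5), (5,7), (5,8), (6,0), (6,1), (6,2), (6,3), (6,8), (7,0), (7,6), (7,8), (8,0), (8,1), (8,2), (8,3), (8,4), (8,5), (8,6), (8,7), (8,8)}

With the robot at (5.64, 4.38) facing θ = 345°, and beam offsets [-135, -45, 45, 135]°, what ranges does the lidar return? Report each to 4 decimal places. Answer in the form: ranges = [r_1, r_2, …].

ranges = [1.8937, 0.7200, 2.7251, 0.7159]

beam 1: φ=-135°, α=210°
  d=(-0.8660,-0.5000)  start (5,4)  tX=0.7390 tY=0.7600  stride 1/|dx|=1.1547 1/|dy|=2.0000
    cross x-line → (4,4), t=0.7390
    cross y-line → (4,3), t=0.7600
    cross x-line → (3,3), t=1.8937 (wall)
  → r_1 = 1.8937
beam 2: φ=-45°, α=300°
  d=(0.5000,-0.8660)  start (5,4)  tX=0.7200 tY=0.4388  stride 1/|dx|=2.0000 1/|dy|=1.1547
    cross y-line → (5,3), t=0.4388
    cross x-line → (6,3), t=0.7200 (wall)
  → r_2 = 0.7200
beam 3: φ=45°, α=30°
  d=(0.8660,0.5000)  start (5,4)  tX=0.4157 tY=1.2400  stride 1/|dx|=1.1547 1/|dy|=2.0000
    cross x-line → (6,4), t=0.4157
    cross y-line → (6,5), t=1.2400
    cross x-line → (7,5), t=1.5704
    cross x-line → (8,5), t=2.7251 (wall)
  → r_3 = 2.7251
beam 4: φ=135°, α=120°
  d=(-0.5000,0.8660)  start (5,4)  tX=1.2800 tY=0.7159  stride 1/|dx|=2.0000 1/|dy|=1.1547
    cross y-line → (5,5), t=0.7159 (wall)
  → r_4 = 0.7159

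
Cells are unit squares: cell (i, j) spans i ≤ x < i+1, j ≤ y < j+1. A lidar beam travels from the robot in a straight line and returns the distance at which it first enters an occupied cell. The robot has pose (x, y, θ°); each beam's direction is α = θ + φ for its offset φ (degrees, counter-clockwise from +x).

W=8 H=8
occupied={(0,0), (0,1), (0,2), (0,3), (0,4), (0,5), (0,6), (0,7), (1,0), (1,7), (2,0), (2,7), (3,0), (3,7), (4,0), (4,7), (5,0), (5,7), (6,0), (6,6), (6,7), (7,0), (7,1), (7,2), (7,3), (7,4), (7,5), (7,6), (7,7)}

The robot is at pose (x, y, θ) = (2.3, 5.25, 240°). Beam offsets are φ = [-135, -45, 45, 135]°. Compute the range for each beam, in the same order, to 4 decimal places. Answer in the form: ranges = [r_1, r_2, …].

ranges = [1.8117, 1.3459, 4.3999, 3.8305]

beam 1: φ=-135°, α=105°
  d=(-0.2588,0.9659)  start (2,5)  tX=1.1591 tY=0.7765  stride 1/|dx|=3.8637 1/|dy|=1.0353
    cross y-line → (2,6), t=0.7765
    cross x-line → (1,6), t=1.1591
    cross y-line → (1,7), t=1.8117 (wall)
  → r_1 = 1.8117
beam 2: φ=-45°, α=195°
  d=(-0.9659,-0.2588)  start (2,5)  tX=0.3106 tY=0.9659  stride 1/|dx|=1.0353 1/|dy|=3.8637
    cross x-line → (1,5), t=0.3106
    cross y-line → (1,4), t=0.9659
    cross x-line → (0,4), t=1.3459 (wall)
  → r_2 = 1.3459
beam 3: φ=45°, α=285°
  d=(0.2588,-0.9659)  start (2,5)  tX=2.7046 tY=0.2588  stride 1/|dx|=3.8637 1/|dy|=1.0353
    cross y-line → (2,4), t=0.2588
    cross y-line → (2,3), t=1.2941
    cross y-line → (2,2), t=2.3294
    cross x-line → (3,2), t=2.7046
    cross y-line → (3,1), t=3.3646
    cross y-line → (3,0), t=4.3999 (wall)
  → r_3 = 4.3999
beam 4: φ=135°, α=15°
  d=(0.9659,0.2588)  start (2,5)  tX=0.7247 tY=2.8978  stride 1/|dx|=1.0353 1/|dy|=3.8637
    cross x-line → (3,5), t=0.7247
    cross x-line → (4,5), t=1.7600
    cross x-line → (5,5), t=2.7952
    cross y-line → (5,6), t=2.8978
    cross x-line → (6,6), t=3.8305 (wall)
  → r_4 = 3.8305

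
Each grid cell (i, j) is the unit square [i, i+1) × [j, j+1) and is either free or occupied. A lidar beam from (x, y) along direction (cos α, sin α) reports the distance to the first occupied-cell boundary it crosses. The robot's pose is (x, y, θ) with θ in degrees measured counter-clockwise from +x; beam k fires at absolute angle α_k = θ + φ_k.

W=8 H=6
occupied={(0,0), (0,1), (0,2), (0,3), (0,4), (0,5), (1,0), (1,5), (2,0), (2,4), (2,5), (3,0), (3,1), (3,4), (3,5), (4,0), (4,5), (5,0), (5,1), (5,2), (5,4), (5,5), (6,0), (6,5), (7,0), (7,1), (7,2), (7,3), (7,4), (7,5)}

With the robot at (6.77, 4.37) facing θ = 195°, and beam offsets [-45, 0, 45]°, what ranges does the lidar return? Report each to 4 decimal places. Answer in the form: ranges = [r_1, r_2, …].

ranges = [0.8891, 0.7972, 1.5819]

beam 1: φ=-45°, α=150°
  direction (-0.8660, 0.5000); cell (6,4); t to first gridline: x 0.8891, y 1.2600 (then +1.1547 / +2.0000)
    (5,4) via x @ 0.8891  # hit
  → r_1 = 0.8891
beam 2: φ=0°, α=195°
  direction (-0.9659, -0.2588); cell (6,4); t to first gridline: x 0.7972, y 1.4296 (then +1.0353 / +3.8637)
    (5,4) via x @ 0.7972  # hit
  → r_2 = 0.7972
beam 3: φ=45°, α=240°
  direction (-0.5000, -0.8660); cell (6,4); t to first gridline: x 1.5400, y 0.4272 (then +2.0000 / +1.1547)
    (6,3) via y @ 0.4272
    (5,3) via x @ 1.5400
    (5,2) via y @ 1.5819  # hit
  → r_3 = 1.5819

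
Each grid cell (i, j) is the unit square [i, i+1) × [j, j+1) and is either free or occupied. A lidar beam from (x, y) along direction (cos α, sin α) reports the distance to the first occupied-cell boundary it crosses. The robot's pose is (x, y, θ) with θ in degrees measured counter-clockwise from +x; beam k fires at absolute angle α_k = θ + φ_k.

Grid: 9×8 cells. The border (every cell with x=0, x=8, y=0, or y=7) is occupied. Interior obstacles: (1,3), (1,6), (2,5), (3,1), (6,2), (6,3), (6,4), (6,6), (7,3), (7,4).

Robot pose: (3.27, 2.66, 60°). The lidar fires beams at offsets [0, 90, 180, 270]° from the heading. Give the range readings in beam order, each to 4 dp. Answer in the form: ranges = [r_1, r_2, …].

beam 1: φ=0°, α=60°
  direction (0.5000, 0.8660); cell (3,2); t to first gridline: x 1.4600, y 0.3926 (then +2.0000 / +1.1547)
    (3,3) via y @ 0.3926
    (4,3) via x @ 1.4600
    (4,4) via y @ 1.5473
    (4,5) via y @ 2.7020
    (5,5) via x @ 3.4600
    (5,6) via y @ 3.8567
    (5,7) via y @ 5.0114  # hit
  → r_1 = 5.0114
beam 2: φ=90°, α=150°
  direction (-0.8660, 0.5000); cell (3,2); t to first gridline: x 0.3118, y 0.6800 (then +1.1547 / +2.0000)
    (2,2) via x @ 0.3118
    (2,3) via y @ 0.6800
    (1,3) via x @ 1.4665  # hit
  → r_2 = 1.4665
beam 3: φ=180°, α=240°
  direction (-0.5000, -0.8660); cell (3,2); t to first gridline: x 0.5400, y 0.7621 (then +2.0000 / +1.1547)
    (2,2) via x @ 0.5400
    (2,1) via y @ 0.7621
    (2,0) via y @ 1.9168  # hit
  → r_3 = 1.9168
beam 4: φ=270°, α=330°
  direction (0.8660, -0.5000); cell (3,2); t to first gridline: x 0.8429, y 1.3200 (then +1.1547 / +2.0000)
    (4,2) via x @ 0.8429
    (4,1) via y @ 1.3200
    (5,1) via x @ 1.9976
    (6,1) via x @ 3.1523
    (6,0) via y @ 3.3200  # hit
  → r_4 = 3.3200

ranges = [5.0114, 1.4665, 1.9168, 3.3200]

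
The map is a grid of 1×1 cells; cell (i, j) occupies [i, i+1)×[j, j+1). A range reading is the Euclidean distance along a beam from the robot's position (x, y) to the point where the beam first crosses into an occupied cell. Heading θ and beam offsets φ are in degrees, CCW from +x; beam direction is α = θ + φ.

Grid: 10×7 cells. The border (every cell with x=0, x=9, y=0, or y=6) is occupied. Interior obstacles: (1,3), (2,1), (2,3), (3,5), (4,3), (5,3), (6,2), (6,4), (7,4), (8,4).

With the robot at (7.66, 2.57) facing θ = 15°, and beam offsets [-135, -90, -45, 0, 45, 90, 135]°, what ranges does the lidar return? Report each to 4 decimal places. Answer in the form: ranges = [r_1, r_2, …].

ranges = [1.8129, 1.6254, 1.5473, 1.3873, 1.6512, 1.4804, 0.7621]

beam 1: φ=-135°, α=240°
  direction (-0.5000, -0.8660); cell (7,2); t to first gridline: x 1.3200, y 0.6582 (then +2.0000 / +1.1547)
    (7,1) via y @ 0.6582
    (6,1) via x @ 1.3200
    (6,0) via y @ 1.8129  # hit
  → r_1 = 1.8129
beam 2: φ=-90°, α=285°
  direction (0.2588, -0.9659); cell (7,2); t to first gridline: x 1.3137, y 0.5901 (then +3.8637 / +1.0353)
    (7,1) via y @ 0.5901
    (8,1) via x @ 1.3137
    (8,0) via y @ 1.6254  # hit
  → r_2 = 1.6254
beam 3: φ=-45°, α=330°
  direction (0.8660, -0.5000); cell (7,2); t to first gridline: x 0.3926, y 1.1400 (then +1.1547 / +2.0000)
    (8,2) via x @ 0.3926
    (8,1) via y @ 1.1400
    (9,1) via x @ 1.5473  # hit
  → r_3 = 1.5473
beam 4: φ=0°, α=15°
  direction (0.9659, 0.2588); cell (7,2); t to first gridline: x 0.3520, y 1.6614 (then +1.0353 / +3.8637)
    (8,2) via x @ 0.3520
    (9,2) via x @ 1.3873  # hit
  → r_4 = 1.3873
beam 5: φ=45°, α=60°
  direction (0.5000, 0.8660); cell (7,2); t to first gridline: x 0.6800, y 0.4965 (then +2.0000 / +1.1547)
    (7,3) via y @ 0.4965
    (8,3) via x @ 0.6800
    (8,4) via y @ 1.6512  # hit
  → r_5 = 1.6512
beam 6: φ=90°, α=105°
  direction (-0.2588, 0.9659); cell (7,2); t to first gridline: x 2.5500, y 0.4452 (then +3.8637 / +1.0353)
    (7,3) via y @ 0.4452
    (7,4) via y @ 1.4804  # hit
  → r_6 = 1.4804
beam 7: φ=135°, α=150°
  direction (-0.8660, 0.5000); cell (7,2); t to first gridline: x 0.7621, y 0.8600 (then +1.1547 / +2.0000)
    (6,2) via x @ 0.7621  # hit
  → r_7 = 0.7621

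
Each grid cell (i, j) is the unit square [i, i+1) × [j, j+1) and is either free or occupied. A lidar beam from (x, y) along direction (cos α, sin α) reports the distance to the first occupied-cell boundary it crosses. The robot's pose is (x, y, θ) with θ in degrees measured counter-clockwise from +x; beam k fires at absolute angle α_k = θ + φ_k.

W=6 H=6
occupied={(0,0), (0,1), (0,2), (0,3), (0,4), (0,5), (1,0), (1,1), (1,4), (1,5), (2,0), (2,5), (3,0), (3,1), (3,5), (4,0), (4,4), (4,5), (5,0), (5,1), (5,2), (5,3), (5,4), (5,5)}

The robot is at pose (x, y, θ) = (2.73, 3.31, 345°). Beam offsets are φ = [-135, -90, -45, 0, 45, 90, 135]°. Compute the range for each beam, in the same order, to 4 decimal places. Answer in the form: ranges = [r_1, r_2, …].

beam 1: φ=-135°, α=210°
  dir = (cos 210°, sin 210°) = (-0.8660, -0.5000); from cell (2,3)
  next x-line at t=0.8429, next y-line at t=0.6200; Δt_x=1.1547, Δt_y=2.0000
    y: enter (2,2) at t=0.6200
    x: enter (1,2) at t=0.8429
    x: enter (0,2) at t=1.9976 ← occupied
  → r_1 = 1.9976
beam 2: φ=-90°, α=255°
  dir = (cos 255°, sin 255°) = (-0.2588, -0.9659); from cell (2,3)
  next x-line at t=2.8205, next y-line at t=0.3209; Δt_x=3.8637, Δt_y=1.0353
    y: enter (2,2) at t=0.3209
    y: enter (2,1) at t=1.3562
    y: enter (2,0) at t=2.3915 ← occupied
  → r_2 = 2.3915
beam 3: φ=-45°, α=300°
  dir = (cos 300°, sin 300°) = (0.5000, -0.8660); from cell (2,3)
  next x-line at t=0.5400, next y-line at t=0.3580; Δt_x=2.0000, Δt_y=1.1547
    y: enter (2,2) at t=0.3580
    x: enter (3,2) at t=0.5400
    y: enter (3,1) at t=1.5127 ← occupied
  → r_3 = 1.5127
beam 4: φ=0°, α=345°
  dir = (cos 345°, sin 345°) = (0.9659, -0.2588); from cell (2,3)
  next x-line at t=0.2795, next y-line at t=1.1977; Δt_x=1.0353, Δt_y=3.8637
    x: enter (3,3) at t=0.2795
    y: enter (3,2) at t=1.1977
    x: enter (4,2) at t=1.3148
    x: enter (5,2) at t=2.3501 ← occupied
  → r_4 = 2.3501
beam 5: φ=45°, α=30°
  dir = (cos 30°, sin 30°) = (0.8660, 0.5000); from cell (2,3)
  next x-line at t=0.3118, next y-line at t=1.3800; Δt_x=1.1547, Δt_y=2.0000
    x: enter (3,3) at t=0.3118
    y: enter (3,4) at t=1.3800
    x: enter (4,4) at t=1.4665 ← occupied
  → r_5 = 1.4665
beam 6: φ=90°, α=75°
  dir = (cos 75°, sin 75°) = (0.2588, 0.9659); from cell (2,3)
  next x-line at t=1.0432, next y-line at t=0.7143; Δt_x=3.8637, Δt_y=1.0353
    y: enter (2,4) at t=0.7143
    x: enter (3,4) at t=1.0432
    y: enter (3,5) at t=1.7496 ← occupied
  → r_6 = 1.7496
beam 7: φ=135°, α=120°
  dir = (cos 120°, sin 120°) = (-0.5000, 0.8660); from cell (2,3)
  next x-line at t=1.4600, next y-line at t=0.7967; Δt_x=2.0000, Δt_y=1.1547
    y: enter (2,4) at t=0.7967
    x: enter (1,4) at t=1.4600 ← occupied
  → r_7 = 1.4600

ranges = [1.9976, 2.3915, 1.5127, 2.3501, 1.4665, 1.7496, 1.4600]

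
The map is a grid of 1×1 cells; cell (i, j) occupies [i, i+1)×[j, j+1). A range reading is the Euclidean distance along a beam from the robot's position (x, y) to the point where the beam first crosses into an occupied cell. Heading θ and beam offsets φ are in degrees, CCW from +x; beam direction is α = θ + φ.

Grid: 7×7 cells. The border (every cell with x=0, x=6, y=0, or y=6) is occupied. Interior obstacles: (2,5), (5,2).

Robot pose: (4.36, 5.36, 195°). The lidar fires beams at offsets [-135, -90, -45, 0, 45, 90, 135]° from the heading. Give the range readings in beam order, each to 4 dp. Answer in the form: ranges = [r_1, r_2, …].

ranges = [0.7390, 0.6626, 1.2800, 3.4785, 5.0345, 2.4728, 1.8937]

beam 1: φ=-135°, α=60°
  dir = (cos 60°, sin 60°) = (0.5000, 0.8660); from cell (4,5)
  next x-line at t=1.2800, next y-line at t=0.7390; Δt_x=2.0000, Δt_y=1.1547
    y: enter (4,6) at t=0.7390 ← occupied
  → r_1 = 0.7390
beam 2: φ=-90°, α=105°
  dir = (cos 105°, sin 105°) = (-0.2588, 0.9659); from cell (4,5)
  next x-line at t=1.3909, next y-line at t=0.6626; Δt_x=3.8637, Δt_y=1.0353
    y: enter (4,6) at t=0.6626 ← occupied
  → r_2 = 0.6626
beam 3: φ=-45°, α=150°
  dir = (cos 150°, sin 150°) = (-0.8660, 0.5000); from cell (4,5)
  next x-line at t=0.4157, next y-line at t=1.2800; Δt_x=1.1547, Δt_y=2.0000
    x: enter (3,5) at t=0.4157
    y: enter (3,6) at t=1.2800 ← occupied
  → r_3 = 1.2800
beam 4: φ=0°, α=195°
  dir = (cos 195°, sin 195°) = (-0.9659, -0.2588); from cell (4,5)
  next x-line at t=0.3727, next y-line at t=1.3909; Δt_x=1.0353, Δt_y=3.8637
    x: enter (3,5) at t=0.3727
    y: enter (3,4) at t=1.3909
    x: enter (2,4) at t=1.4080
    x: enter (1,4) at t=2.4433
    x: enter (0,4) at t=3.4785 ← occupied
  → r_4 = 3.4785
beam 5: φ=45°, α=240°
  dir = (cos 240°, sin 240°) = (-0.5000, -0.8660); from cell (4,5)
  next x-line at t=0.7200, next y-line at t=0.4157; Δt_x=2.0000, Δt_y=1.1547
    y: enter (4,4) at t=0.4157
    x: enter (3,4) at t=0.7200
    y: enter (3,3) at t=1.5704
    x: enter (2,3) at t=2.7200
    y: enter (2,2) at t=2.7251
    y: enter (2,1) at t=3.8798
    x: enter (1,1) at t=4.7200
    y: enter (1,0) at t=5.0345 ← occupied
  → r_5 = 5.0345
beam 6: φ=90°, α=285°
  dir = (cos 285°, sin 285°) = (0.2588, -0.9659); from cell (4,5)
  next x-line at t=2.4728, next y-line at t=0.3727; Δt_x=3.8637, Δt_y=1.0353
    y: enter (4,4) at t=0.3727
    y: enter (4,3) at t=1.4080
    y: enter (4,2) at t=2.4433
    x: enter (5,2) at t=2.4728 ← occupied
  → r_6 = 2.4728
beam 7: φ=135°, α=330°
  dir = (cos 330°, sin 330°) = (0.8660, -0.5000); from cell (4,5)
  next x-line at t=0.7390, next y-line at t=0.7200; Δt_x=1.1547, Δt_y=2.0000
    y: enter (4,4) at t=0.7200
    x: enter (5,4) at t=0.7390
    x: enter (6,4) at t=1.8937 ← occupied
  → r_7 = 1.8937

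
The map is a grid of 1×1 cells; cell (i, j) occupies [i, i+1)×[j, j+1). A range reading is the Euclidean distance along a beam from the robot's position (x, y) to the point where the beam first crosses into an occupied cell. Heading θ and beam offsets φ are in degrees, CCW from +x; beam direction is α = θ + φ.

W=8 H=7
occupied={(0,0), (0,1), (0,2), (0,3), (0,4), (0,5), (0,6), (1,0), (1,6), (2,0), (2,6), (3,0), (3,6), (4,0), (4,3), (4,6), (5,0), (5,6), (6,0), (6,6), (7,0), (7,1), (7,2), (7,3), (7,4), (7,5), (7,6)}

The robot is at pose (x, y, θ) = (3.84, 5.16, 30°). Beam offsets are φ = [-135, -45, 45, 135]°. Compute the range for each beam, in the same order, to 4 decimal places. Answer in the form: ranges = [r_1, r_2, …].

ranges = [4.3067, 3.2715, 0.8696, 2.9402]

beam 1: φ=-135°, α=255°
  direction (-0.2588, -0.9659); cell (3,5); t to first gridline: x 3.2455, y 0.1656 (then +3.8637 / +1.0353)
    (3,4) via y @ 0.1656
    (3,3) via y @ 1.2009
    (3,2) via y @ 2.2362
    (2,2) via x @ 3.2455
    (2,1) via y @ 3.2715
    (2,0) via y @ 4.3067  # hit
  → r_1 = 4.3067
beam 2: φ=-45°, α=345°
  direction (0.9659, -0.2588); cell (3,5); t to first gridline: x 0.1656, y 0.6182 (then +1.0353 / +3.8637)
    (4,5) via x @ 0.1656
    (4,4) via y @ 0.6182
    (5,4) via x @ 1.2009
    (6,4) via x @ 2.2362
    (7,4) via x @ 3.2715  # hit
  → r_2 = 3.2715
beam 3: φ=45°, α=75°
  direction (0.2588, 0.9659); cell (3,5); t to first gridline: x 0.6182, y 0.8696 (then +3.8637 / +1.0353)
    (4,5) via x @ 0.6182
    (4,6) via y @ 0.8696  # hit
  → r_3 = 0.8696
beam 4: φ=135°, α=165°
  direction (-0.9659, 0.2588); cell (3,5); t to first gridline: x 0.8696, y 3.2455 (then +1.0353 / +3.8637)
    (2,5) via x @ 0.8696
    (1,5) via x @ 1.9049
    (0,5) via x @ 2.9402  # hit
  → r_4 = 2.9402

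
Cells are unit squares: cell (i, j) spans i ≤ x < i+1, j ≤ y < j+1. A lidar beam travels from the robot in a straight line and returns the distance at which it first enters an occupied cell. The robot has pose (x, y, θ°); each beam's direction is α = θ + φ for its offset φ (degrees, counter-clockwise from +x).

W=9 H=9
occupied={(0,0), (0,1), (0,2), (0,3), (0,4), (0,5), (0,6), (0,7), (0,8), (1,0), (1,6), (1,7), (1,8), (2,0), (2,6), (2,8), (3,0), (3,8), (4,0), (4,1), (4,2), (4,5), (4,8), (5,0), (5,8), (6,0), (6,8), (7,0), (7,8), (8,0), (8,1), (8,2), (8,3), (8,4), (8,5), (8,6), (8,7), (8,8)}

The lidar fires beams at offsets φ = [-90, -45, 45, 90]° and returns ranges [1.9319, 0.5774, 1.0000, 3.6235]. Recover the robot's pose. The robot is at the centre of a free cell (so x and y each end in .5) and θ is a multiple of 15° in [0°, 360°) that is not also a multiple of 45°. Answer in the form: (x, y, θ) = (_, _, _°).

(x, y, θ) = (7.5, 4.5, 15°)

The pose lattice has 43·16 = 688 candidates. Test each by forward raycasting.
  (7.5, 7.5, 30°): beam 1 = 1.0000 ≠ 1.9319 ✗
  (3.5, 4.5, 255°): beam 1 = 2.5882 ≠ 1.9319 ✗
  (7.5, 5.5, 120°): beam 1 = 0.5774 ≠ 1.9319 ✗
  (2.5, 4.5, 285°): beam 1 = 1.5529 ≠ 1.9319 ✗
  …
  (7.5, 4.5, 15°): r_1=1.9319, r_2=0.5774, r_3=1.0000, r_4=3.6235 — all match ✓
Only this pose fits every beam.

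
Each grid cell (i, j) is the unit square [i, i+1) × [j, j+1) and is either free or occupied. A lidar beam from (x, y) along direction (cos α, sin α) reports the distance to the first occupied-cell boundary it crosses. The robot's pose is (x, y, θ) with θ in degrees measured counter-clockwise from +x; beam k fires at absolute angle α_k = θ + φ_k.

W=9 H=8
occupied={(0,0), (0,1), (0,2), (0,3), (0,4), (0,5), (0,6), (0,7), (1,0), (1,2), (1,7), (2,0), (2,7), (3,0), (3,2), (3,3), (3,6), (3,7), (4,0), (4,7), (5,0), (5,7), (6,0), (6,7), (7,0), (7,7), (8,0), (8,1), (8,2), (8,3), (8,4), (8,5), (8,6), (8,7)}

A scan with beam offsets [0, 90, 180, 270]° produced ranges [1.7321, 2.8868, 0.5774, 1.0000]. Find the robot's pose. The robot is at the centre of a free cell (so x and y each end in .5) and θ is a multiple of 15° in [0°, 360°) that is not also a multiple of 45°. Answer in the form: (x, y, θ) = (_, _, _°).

Enumerate (i+0.5, j+0.5, θ) over the 38 free cells and 16 admissible headings. For each, cast all 4 beams and compare to the given ranges.
  (3.5, 4.5, 30°): beam 1 = 5.0000 ≠ 1.7321 ✗
  (4.5, 4.5, 105°): beam 1 = 1.9319 ≠ 1.7321 ✗
  (5.5, 2.5, 165°): beam 1 = 1.5529 ≠ 1.7321 ✗
  (4.5, 3.5, 60°): beam 1 = 4.0415 ≠ 1.7321 ✗
  (2.5, 4.5, 300°): beam 1 = 1.0000 ≠ 1.7321 ✗
  …
  (1.5, 4.5, 330°): r_1=1.7321, r_2=2.8868, r_3=0.5774, r_4=1.0000 — all match ✓
Unique over the lattice → pose = (1.5, 4.5, 330°).

(x, y, θ) = (1.5, 4.5, 330°)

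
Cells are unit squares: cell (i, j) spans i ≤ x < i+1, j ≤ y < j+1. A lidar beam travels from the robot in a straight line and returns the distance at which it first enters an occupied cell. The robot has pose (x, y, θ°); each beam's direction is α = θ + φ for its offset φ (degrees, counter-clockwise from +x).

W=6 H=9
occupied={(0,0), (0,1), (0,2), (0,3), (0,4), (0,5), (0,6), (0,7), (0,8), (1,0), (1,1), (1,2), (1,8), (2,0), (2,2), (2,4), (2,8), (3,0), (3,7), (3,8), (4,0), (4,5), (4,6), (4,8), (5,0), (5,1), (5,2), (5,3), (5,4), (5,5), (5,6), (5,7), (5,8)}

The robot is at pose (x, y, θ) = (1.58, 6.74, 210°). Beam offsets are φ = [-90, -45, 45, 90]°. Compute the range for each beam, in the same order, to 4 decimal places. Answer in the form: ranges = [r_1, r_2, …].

beam 1: φ=-90°, α=120°
  direction (-0.5000, 0.8660); cell (1,6); t to first gridline: x 1.1600, y 0.3002 (then +2.0000 / +1.1547)
    (1,7) via y @ 0.3002
    (0,7) via x @ 1.1600  # hit
  → r_1 = 1.1600
beam 2: φ=-45°, α=165°
  direction (-0.9659, 0.2588); cell (1,6); t to first gridline: x 0.6005, y 1.0046 (then +1.0353 / +3.8637)
    (0,6) via x @ 0.6005  # hit
  → r_2 = 0.6005
beam 3: φ=45°, α=255°
  direction (-0.2588, -0.9659); cell (1,6); t to first gridline: x 2.2409, y 0.7661 (then +3.8637 / +1.0353)
    (1,5) via y @ 0.7661
    (1,4) via y @ 1.8014
    (0,4) via x @ 2.2409  # hit
  → r_3 = 2.2409
beam 4: φ=90°, α=300°
  direction (0.5000, -0.8660); cell (1,6); t to first gridline: x 0.8400, y 0.8545 (then +2.0000 / +1.1547)
    (2,6) via x @ 0.8400
    (2,5) via y @ 0.8545
    (2,4) via y @ 2.0092  # hit
  → r_4 = 2.0092

ranges = [1.1600, 0.6005, 2.2409, 2.0092]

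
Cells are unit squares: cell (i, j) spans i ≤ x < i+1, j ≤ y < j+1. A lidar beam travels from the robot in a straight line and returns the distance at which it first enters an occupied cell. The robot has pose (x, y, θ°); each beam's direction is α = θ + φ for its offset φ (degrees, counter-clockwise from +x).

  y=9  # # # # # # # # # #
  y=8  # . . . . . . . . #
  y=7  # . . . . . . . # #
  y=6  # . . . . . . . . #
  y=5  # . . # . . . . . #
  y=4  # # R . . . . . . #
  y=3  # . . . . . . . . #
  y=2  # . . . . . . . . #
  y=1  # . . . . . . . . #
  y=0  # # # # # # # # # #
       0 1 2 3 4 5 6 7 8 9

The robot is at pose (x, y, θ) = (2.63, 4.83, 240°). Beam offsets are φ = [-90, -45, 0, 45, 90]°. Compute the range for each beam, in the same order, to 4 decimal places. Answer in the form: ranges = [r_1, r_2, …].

ranges = [1.8822, 0.6522, 3.2600, 3.9651, 7.3554]

beam 1: φ=-90°, α=150°
  cosα=-0.8660 sinα=0.5000 | (2,4) | tMaxX 0.7275 tMaxY 0.3400 | tΔX 1.1547 tΔY 2.0000
    t=0.3400 [y] (2,5)
    t=0.7275 [x] (1,5)
    t=1.8822 [x] (0,5) — stop
  → r_1 = 1.8822
beam 2: φ=-45°, α=195°
  cosα=-0.9659 sinα=-0.2588 | (2,4) | tMaxX 0.6522 tMaxY 3.2069 | tΔX 1.0353 tΔY 3.8637
    t=0.6522 [x] (1,4) — stop
  → r_2 = 0.6522
beam 3: φ=0°, α=240°
  cosα=-0.5000 sinα=-0.8660 | (2,4) | tMaxX 1.2600 tMaxY 0.9584 | tΔX 2.0000 tΔY 1.1547
    t=0.9584 [y] (2,3)
    t=1.2600 [x] (1,3)
    t=2.1131 [y] (1,2)
    t=3.2600 [x] (0,2) — stop
  → r_3 = 3.2600
beam 4: φ=45°, α=285°
  cosα=0.2588 sinα=-0.9659 | (2,4) | tMaxX 1.4296 tMaxY 0.8593 | tΔX 3.8637 tΔY 1.0353
    t=0.8593 [y] (2,3)
    t=1.4296 [x] (3,3)
    t=1.8946 [y] (3,2)
    t=2.9298 [y] (3,1)
    t=3.9651 [y] (3,0) — stop
  → r_4 = 3.9651
beam 5: φ=90°, α=330°
  cosα=0.8660 sinα=-0.5000 | (2,4) | tMaxX 0.4272 tMaxY 1.6600 | tΔX 1.1547 tΔY 2.0000
    t=0.4272 [x] (3,4)
    t=1.5819 [x] (4,4)
    t=1.6600 [y] (4,3)
    t=2.7366 [x] (5,3)
    t=3.6600 [y] (5,2)
    t=3.8913 [x] (6,2)
    t=5.0460 [x] (7,2)
    t=5.6600 [y] (7,1)
    t=6.2007 [x] (8,1)
    t=7.3554 [x] (9,1) — stop
  → r_5 = 7.3554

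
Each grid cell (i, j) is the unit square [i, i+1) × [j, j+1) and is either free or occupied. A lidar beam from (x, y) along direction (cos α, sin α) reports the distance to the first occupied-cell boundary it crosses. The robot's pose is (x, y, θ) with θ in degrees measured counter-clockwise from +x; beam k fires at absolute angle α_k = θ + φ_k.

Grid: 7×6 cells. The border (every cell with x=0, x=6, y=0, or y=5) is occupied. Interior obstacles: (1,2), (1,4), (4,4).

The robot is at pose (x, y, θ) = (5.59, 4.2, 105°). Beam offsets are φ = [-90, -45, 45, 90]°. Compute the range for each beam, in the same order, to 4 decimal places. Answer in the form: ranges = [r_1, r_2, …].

ranges = [0.4245, 0.8200, 0.6813, 0.6108]

beam 1: φ=-90°, α=15°
  cosα=0.9659 sinα=0.2588 | (5,4) | tMaxX 0.4245 tMaxY 3.0910 | tΔX 1.0353 tΔY 3.8637
    t=0.4245 [x] (6,4) — stop
  → r_1 = 0.4245
beam 2: φ=-45°, α=60°
  cosα=0.5000 sinα=0.8660 | (5,4) | tMaxX 0.8200 tMaxY 0.9238 | tΔX 2.0000 tΔY 1.1547
    t=0.8200 [x] (6,4) — stop
  → r_2 = 0.8200
beam 3: φ=45°, α=150°
  cosα=-0.8660 sinα=0.5000 | (5,4) | tMaxX 0.6813 tMaxY 1.6000 | tΔX 1.1547 tΔY 2.0000
    t=0.6813 [x] (4,4) — stop
  → r_3 = 0.6813
beam 4: φ=90°, α=195°
  cosα=-0.9659 sinα=-0.2588 | (5,4) | tMaxX 0.6108 tMaxY 0.7727 | tΔX 1.0353 tΔY 3.8637
    t=0.6108 [x] (4,4) — stop
  → r_4 = 0.6108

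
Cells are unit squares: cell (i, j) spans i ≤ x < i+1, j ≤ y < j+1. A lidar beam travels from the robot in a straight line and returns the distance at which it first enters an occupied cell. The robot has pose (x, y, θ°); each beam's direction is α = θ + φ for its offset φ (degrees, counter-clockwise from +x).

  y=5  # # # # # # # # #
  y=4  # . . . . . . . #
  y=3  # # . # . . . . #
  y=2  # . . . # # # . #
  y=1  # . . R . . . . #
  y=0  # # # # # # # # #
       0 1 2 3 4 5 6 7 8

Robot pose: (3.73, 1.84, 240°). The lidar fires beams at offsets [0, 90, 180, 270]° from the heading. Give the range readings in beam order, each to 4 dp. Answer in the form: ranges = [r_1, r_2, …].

ranges = [0.9699, 1.6800, 0.5400, 2.3200]

beam 1: φ=0°, α=240°
  d=(-0.5000,-0.8660)  start (3,1)  tX=1.4600 tY=0.9699  stride 1/|dx|=2.0000 1/|dy|=1.1547
    cross y-line → (3,0), t=0.9699 (wall)
  → r_1 = 0.9699
beam 2: φ=90°, α=330°
  d=(0.8660,-0.5000)  start (3,1)  tX=0.3118 tY=1.6800  stride 1/|dx|=1.1547 1/|dy|=2.0000
    cross x-line → (4,1), t=0.3118
    cross x-line → (5,1), t=1.4665
    cross y-line → (5,0), t=1.6800 (wall)
  → r_2 = 1.6800
beam 3: φ=180°, α=60°
  d=(0.5000,0.8660)  start (3,1)  tX=0.5400 tY=0.1848  stride 1/|dx|=2.0000 1/|dy|=1.1547
    cross y-line → (3,2), t=0.1848
    cross x-line → (4,2), t=0.5400 (wall)
  → r_3 = 0.5400
beam 4: φ=270°, α=150°
  d=(-0.8660,0.5000)  start (3,1)  tX=0.8429 tY=0.3200  stride 1/|dx|=1.1547 1/|dy|=2.0000
    cross y-line → (3,2), t=0.3200
    cross x-line → (2,2), t=0.8429
    cross x-line → (1,2), t=1.9976
    cross y-line → (1,3), t=2.3200 (wall)
  → r_4 = 2.3200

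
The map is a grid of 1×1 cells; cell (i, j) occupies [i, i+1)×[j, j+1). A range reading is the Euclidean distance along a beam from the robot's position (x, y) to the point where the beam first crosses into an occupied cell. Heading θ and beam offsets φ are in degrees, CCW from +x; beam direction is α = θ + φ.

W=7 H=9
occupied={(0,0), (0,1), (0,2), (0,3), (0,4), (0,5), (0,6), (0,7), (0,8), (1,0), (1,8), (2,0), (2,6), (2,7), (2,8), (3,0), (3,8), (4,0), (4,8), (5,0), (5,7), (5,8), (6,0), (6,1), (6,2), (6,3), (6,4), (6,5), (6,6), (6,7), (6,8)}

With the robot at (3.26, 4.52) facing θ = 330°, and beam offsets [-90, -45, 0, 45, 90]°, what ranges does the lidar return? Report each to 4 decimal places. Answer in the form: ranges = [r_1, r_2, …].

beam 1: φ=-90°, α=240°
  d=(-0.5000,-0.8660)  start (3,4)  tX=0.5200 tY=0.6004  stride 1/|dx|=2.0000 1/|dy|=1.1547
    cross x-line → (2,4), t=0.5200
    cross y-line → (2,3), t=0.6004
    cross y-line → (2,2), t=1.7551
    cross x-line → (1,2), t=2.5200
    cross y-line → (1,1), t=2.9098
    cross y-line → (1,0), t=4.0645 (wall)
  → r_1 = 4.0645
beam 2: φ=-45°, α=285°
  d=(0.2588,-0.9659)  start (3,4)  tX=2.8591 tY=0.5383  stride 1/|dx|=3.8637 1/|dy|=1.0353
    cross y-line → (3,3), t=0.5383
    cross y-line → (3,2), t=1.5736
    cross y-line → (3,1), t=2.6089
    cross x-line → (4,1), t=2.8591
    cross y-line → (4,0), t=3.6442 (wall)
  → r_2 = 3.6442
beam 3: φ=0°, α=330°
  d=(0.8660,-0.5000)  start (3,4)  tX=0.8545 tY=1.0400  stride 1/|dx|=1.1547 1/|dy|=2.0000
    cross x-line → (4,4), t=0.8545
    cross y-line → (4,3), t=1.0400
    cross x-line → (5,3), t=2.0092
    cross y-line → (5,2), t=3.0400
    cross x-line → (6,2), t=3.1639 (wall)
  → r_3 = 3.1639
beam 4: φ=45°, α=15°
  d=(0.9659,0.2588)  start (3,4)  tX=0.7661 tY=1.8546  stride 1/|dx|=1.0353 1/|dy|=3.8637
    cross x-line → (4,4), t=0.7661
    cross x-line → (5,4), t=1.8014
    cross y-line → (5,5), t=1.8546
    cross x-line → (6,5), t=2.8367 (wall)
  → r_4 = 2.8367
beam 5: φ=90°, α=60°
  d=(0.5000,0.8660)  start (3,4)  tX=1.4800 tY=0.5543  stride 1/|dx|=2.0000 1/|dy|=1.1547
    cross y-line → (3,5), t=0.5543
    cross x-line → (4,5), t=1.4800
    cross y-line → (4,6), t=1.7090
    cross y-line → (4,7), t=2.8637
    cross x-line → (5,7), t=3.4800 (wall)
  → r_5 = 3.4800

ranges = [4.0645, 3.6442, 3.1639, 2.8367, 3.4800]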